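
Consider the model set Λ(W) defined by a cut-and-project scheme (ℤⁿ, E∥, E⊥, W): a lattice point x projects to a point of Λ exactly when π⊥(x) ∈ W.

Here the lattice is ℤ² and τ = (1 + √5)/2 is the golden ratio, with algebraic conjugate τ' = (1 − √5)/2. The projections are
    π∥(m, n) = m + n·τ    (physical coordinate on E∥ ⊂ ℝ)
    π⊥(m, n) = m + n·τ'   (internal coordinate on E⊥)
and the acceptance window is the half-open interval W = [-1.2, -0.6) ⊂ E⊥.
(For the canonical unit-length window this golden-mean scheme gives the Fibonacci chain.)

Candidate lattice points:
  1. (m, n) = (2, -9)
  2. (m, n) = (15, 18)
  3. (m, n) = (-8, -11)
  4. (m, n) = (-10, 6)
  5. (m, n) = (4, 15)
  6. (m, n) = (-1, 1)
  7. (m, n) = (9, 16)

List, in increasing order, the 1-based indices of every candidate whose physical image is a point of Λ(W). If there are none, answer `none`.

7

τ' = (1−√5)/2 ≈ -0.6180.
[1] lift (2,-9): star map gives 7.5623; window check -1.2 ≤ 7.5623 < -0.6 is false → out
[2] lift (15,18): star map gives 3.8754; window check -1.2 ≤ 3.8754 < -0.6 is false → out
[3] lift (-8,-11): star map gives -1.2016; window check -1.2 ≤ -1.2016 < -0.6 is false → out
[4] lift (-10,6): star map gives -13.7082; window check -1.2 ≤ -13.7082 < -0.6 is false → out
[5] lift (4,15): star map gives -5.2705; window check -1.2 ≤ -5.2705 < -0.6 is false → out
[6] lift (-1,1): star map gives -1.6180; window check -1.2 ≤ -1.6180 < -0.6 is false → out
[7] lift (9,16): star map gives -0.8885; window check -1.2 ≤ -0.8885 < -0.6 is true → IN Λ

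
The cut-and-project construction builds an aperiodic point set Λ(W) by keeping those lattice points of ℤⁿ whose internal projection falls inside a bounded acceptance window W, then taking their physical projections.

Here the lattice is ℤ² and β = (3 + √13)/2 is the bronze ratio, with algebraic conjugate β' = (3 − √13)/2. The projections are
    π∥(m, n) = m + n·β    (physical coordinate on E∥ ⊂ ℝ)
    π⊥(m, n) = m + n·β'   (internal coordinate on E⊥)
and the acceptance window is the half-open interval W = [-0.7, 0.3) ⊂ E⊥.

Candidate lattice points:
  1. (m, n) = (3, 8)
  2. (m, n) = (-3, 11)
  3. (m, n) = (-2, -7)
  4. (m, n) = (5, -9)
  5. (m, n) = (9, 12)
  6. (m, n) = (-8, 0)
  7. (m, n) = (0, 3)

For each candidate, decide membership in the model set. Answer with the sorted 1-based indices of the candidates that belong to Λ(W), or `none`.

3

Compute β' = (3−√13)/2 = -0.302776, so π⊥(m,n) = m -0.302776·n.
[1] lift (3,8): star map gives 0.577795; window check -0.7 ≤ 0.577795 < 0.3 is false → out
[2] lift (-3,11): star map gives -6.330532; window check -0.7 ≤ -6.330532 < 0.3 is false → out
[3] lift (-2,-7): star map gives 0.119429; window check -0.7 ≤ 0.119429 < 0.3 is true → IN Λ
[4] lift (5,-9): star map gives 7.724981; window check -0.7 ≤ 7.724981 < 0.3 is false → out
[5] lift (9,12): star map gives 5.366692; window check -0.7 ≤ 5.366692 < 0.3 is false → out
[6] lift (-8,0): star map gives -8.000000; window check -0.7 ≤ -8.000000 < 0.3 is false → out
[7] lift (0,3): star map gives -0.908327; window check -0.7 ≤ -0.908327 < 0.3 is false → out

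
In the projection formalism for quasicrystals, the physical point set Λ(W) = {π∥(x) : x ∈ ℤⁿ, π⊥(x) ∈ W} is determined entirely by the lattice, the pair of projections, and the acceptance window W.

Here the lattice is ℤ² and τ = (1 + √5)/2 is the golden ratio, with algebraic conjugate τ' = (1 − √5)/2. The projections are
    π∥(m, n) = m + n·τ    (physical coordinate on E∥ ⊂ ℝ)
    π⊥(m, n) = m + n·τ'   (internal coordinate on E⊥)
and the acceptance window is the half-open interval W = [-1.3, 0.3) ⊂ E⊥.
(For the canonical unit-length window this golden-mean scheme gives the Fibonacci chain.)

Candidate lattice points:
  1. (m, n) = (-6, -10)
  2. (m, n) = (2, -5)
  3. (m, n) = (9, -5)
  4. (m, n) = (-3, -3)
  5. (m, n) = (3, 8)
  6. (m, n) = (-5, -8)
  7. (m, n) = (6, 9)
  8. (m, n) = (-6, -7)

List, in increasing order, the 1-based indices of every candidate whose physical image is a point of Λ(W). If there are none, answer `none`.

1, 4, 6

Compute τ' = (1−√5)/2 = -0.61803, so π⊥(m,n) = m -0.61803·n.
#1 (-6,-10): internal coord -6 + (-10)·τ' = +0.18034; +0.18034 ∈ [-1.3, 0.3) → IN Λ
#2 (2,-5): internal coord 2 + (-5)·τ' = +5.09017; +5.09017 ∉ [-1.3, 0.3) → out
#3 (9,-5): internal coord 9 + (-5)·τ' = +12.09017; +12.09017 ∉ [-1.3, 0.3) → out
#4 (-3,-3): internal coord -3 + (-3)·τ' = -1.14590; -1.14590 ∈ [-1.3, 0.3) → IN Λ
#5 (3,8): internal coord 3 + (8)·τ' = -1.94427; -1.94427 ∉ [-1.3, 0.3) → out
#6 (-5,-8): internal coord -5 + (-8)·τ' = -0.05573; -0.05573 ∈ [-1.3, 0.3) → IN Λ
#7 (6,9): internal coord 6 + (9)·τ' = +0.43769; +0.43769 ∉ [-1.3, 0.3) → out
#8 (-6,-7): internal coord -6 + (-7)·τ' = -1.67376; -1.67376 ∉ [-1.3, 0.3) → out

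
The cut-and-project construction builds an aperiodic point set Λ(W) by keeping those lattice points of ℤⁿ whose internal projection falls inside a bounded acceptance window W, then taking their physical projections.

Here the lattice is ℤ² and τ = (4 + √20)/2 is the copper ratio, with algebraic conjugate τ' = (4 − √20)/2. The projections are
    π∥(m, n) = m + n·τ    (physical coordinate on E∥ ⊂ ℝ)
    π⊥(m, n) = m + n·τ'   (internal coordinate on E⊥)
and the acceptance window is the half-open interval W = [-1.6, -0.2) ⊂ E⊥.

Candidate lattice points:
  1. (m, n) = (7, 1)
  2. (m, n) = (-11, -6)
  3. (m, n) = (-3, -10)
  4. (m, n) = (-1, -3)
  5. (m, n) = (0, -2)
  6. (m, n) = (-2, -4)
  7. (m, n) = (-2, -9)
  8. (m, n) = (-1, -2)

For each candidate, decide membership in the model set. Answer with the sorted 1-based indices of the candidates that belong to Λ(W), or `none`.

3, 4, 6, 8

Compute τ' = (4−√20)/2 = -0.236068, so π⊥(m,n) = m -0.236068·n.
candidate 1: (m,n)=(7,1) → π∥ = 7+1·τ ≈ 11.236068, π⊥ = 7+1·τ' ≈ 6.763932 ∉ [-1.6, -0.2) ⇒ out
candidate 2: (m,n)=(-11,-6) → π∥ = -11-6·τ ≈ -36.416408, π⊥ = -11-6·τ' ≈ -9.583592 ∉ [-1.6, -0.2) ⇒ out
candidate 3: (m,n)=(-3,-10) → π∥ = -3-10·τ ≈ -45.360680, π⊥ = -3-10·τ' ≈ -0.639320 ∈ [-1.6, -0.2) ⇒ IN Λ
candidate 4: (m,n)=(-1,-3) → π∥ = -1-3·τ ≈ -13.708204, π⊥ = -1-3·τ' ≈ -0.291796 ∈ [-1.6, -0.2) ⇒ IN Λ
candidate 5: (m,n)=(0,-2) → π∥ = 0-2·τ ≈ -8.472136, π⊥ = 0-2·τ' ≈ 0.472136 ∉ [-1.6, -0.2) ⇒ out
candidate 6: (m,n)=(-2,-4) → π∥ = -2-4·τ ≈ -18.944272, π⊥ = -2-4·τ' ≈ -1.055728 ∈ [-1.6, -0.2) ⇒ IN Λ
candidate 7: (m,n)=(-2,-9) → π∥ = -2-9·τ ≈ -40.124612, π⊥ = -2-9·τ' ≈ 0.124612 ∉ [-1.6, -0.2) ⇒ out
candidate 8: (m,n)=(-1,-2) → π∥ = -1-2·τ ≈ -9.472136, π⊥ = -1-2·τ' ≈ -0.527864 ∈ [-1.6, -0.2) ⇒ IN Λ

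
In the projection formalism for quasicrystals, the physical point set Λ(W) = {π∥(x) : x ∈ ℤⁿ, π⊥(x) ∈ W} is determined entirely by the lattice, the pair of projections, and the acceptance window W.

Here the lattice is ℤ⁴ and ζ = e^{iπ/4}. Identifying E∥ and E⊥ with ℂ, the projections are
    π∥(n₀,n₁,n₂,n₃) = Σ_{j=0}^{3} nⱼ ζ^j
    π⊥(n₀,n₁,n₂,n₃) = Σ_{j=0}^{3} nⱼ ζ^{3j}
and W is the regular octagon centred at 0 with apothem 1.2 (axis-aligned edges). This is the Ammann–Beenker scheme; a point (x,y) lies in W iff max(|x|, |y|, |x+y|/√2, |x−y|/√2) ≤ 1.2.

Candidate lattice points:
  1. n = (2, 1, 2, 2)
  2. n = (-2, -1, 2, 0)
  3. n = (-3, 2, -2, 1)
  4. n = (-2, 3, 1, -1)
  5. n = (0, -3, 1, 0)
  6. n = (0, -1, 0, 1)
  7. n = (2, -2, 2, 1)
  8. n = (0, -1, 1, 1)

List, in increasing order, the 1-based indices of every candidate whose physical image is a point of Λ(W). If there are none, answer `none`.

none

Internal map: ζ^{3j} for j=0..3 gives (1,0), (−√2/2,√2/2), (0,−1), (√2/2,√2/2).
#1 (2, 1, 2, 2): internal (2.7071, 0.1213); octagon support 2.7071 vs apothem 1.2 → ∉ W
#2 (-2, -1, 2, 0): internal (-1.2929, -2.7071); octagon support 2.8284 vs apothem 1.2 → ∉ W
#3 (-3, 2, -2, 1): internal (-3.7071, 4.1213); octagon support 5.5355 vs apothem 1.2 → ∉ W
#4 (-2, 3, 1, -1): internal (-4.8284, 0.4142); octagon support 4.8284 vs apothem 1.2 → ∉ W
#5 (0, -3, 1, 0): internal (2.1213, -3.1213); octagon support 3.7071 vs apothem 1.2 → ∉ W
#6 (0, -1, 0, 1): internal (1.4142, 0.0000); octagon support 1.4142 vs apothem 1.2 → ∉ W
#7 (2, -2, 2, 1): internal (4.1213, -2.7071); octagon support 4.8284 vs apothem 1.2 → ∉ W
#8 (0, -1, 1, 1): internal (1.4142, -1.0000); octagon support 1.7071 vs apothem 1.2 → ∉ W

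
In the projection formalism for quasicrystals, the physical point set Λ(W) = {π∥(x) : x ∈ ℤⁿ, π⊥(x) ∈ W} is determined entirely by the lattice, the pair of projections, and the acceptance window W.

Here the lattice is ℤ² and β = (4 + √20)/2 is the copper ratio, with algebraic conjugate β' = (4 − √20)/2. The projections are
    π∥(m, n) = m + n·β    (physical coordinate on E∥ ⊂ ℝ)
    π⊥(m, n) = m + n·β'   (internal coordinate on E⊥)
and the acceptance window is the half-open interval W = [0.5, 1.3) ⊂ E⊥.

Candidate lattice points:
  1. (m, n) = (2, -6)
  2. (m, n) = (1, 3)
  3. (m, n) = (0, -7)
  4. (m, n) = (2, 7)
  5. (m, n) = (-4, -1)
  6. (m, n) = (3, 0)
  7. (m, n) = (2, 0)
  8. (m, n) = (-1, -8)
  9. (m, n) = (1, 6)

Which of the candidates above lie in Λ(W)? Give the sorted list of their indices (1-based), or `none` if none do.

Compute β' = (4−√20)/2 = -0.2361, so π⊥(m,n) = m -0.2361·n.
candidate 1: (m,n)=(2,-6) → π∥ = 2-6·β ≈ -23.4164, π⊥ = 2-6·β' ≈ 3.4164 ∉ [0.5, 1.3) ⇒ out
candidate 2: (m,n)=(1,3) → π∥ = 1+3·β ≈ 13.7082, π⊥ = 1+3·β' ≈ 0.2918 ∉ [0.5, 1.3) ⇒ out
candidate 3: (m,n)=(0,-7) → π∥ = 0-7·β ≈ -29.6525, π⊥ = 0-7·β' ≈ 1.6525 ∉ [0.5, 1.3) ⇒ out
candidate 4: (m,n)=(2,7) → π∥ = 2+7·β ≈ 31.6525, π⊥ = 2+7·β' ≈ 0.3475 ∉ [0.5, 1.3) ⇒ out
candidate 5: (m,n)=(-4,-1) → π∥ = -4-1·β ≈ -8.2361, π⊥ = -4-1·β' ≈ -3.7639 ∉ [0.5, 1.3) ⇒ out
candidate 6: (m,n)=(3,0) → π∥ = 3+0·β ≈ 3.0000, π⊥ = 3+0·β' ≈ 3.0000 ∉ [0.5, 1.3) ⇒ out
candidate 7: (m,n)=(2,0) → π∥ = 2+0·β ≈ 2.0000, π⊥ = 2+0·β' ≈ 2.0000 ∉ [0.5, 1.3) ⇒ out
candidate 8: (m,n)=(-1,-8) → π∥ = -1-8·β ≈ -34.8885, π⊥ = -1-8·β' ≈ 0.8885 ∈ [0.5, 1.3) ⇒ IN Λ
candidate 9: (m,n)=(1,6) → π∥ = 1+6·β ≈ 26.4164, π⊥ = 1+6·β' ≈ -0.4164 ∉ [0.5, 1.3) ⇒ out

8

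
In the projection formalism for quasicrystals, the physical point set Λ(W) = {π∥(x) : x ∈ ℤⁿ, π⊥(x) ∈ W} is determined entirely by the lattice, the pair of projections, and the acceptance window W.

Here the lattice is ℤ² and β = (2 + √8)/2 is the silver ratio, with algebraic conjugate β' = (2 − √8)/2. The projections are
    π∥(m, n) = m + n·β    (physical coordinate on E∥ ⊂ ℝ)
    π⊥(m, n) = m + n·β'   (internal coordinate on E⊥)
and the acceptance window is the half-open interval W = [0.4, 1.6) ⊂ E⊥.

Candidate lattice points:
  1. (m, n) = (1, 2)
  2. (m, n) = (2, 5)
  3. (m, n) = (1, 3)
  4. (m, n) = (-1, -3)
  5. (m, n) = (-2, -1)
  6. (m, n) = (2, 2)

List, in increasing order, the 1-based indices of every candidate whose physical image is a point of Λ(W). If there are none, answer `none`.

Compute β' = (2−√8)/2 = -0.4142, so π⊥(m,n) = m -0.4142·n.
candidate 1: (m,n)=(1,2) → π∥ = 1+2·β ≈ 5.8284, π⊥ = 1+2·β' ≈ 0.1716 ∉ [0.4, 1.6) ⇒ out
candidate 2: (m,n)=(2,5) → π∥ = 2+5·β ≈ 14.0711, π⊥ = 2+5·β' ≈ -0.0711 ∉ [0.4, 1.6) ⇒ out
candidate 3: (m,n)=(1,3) → π∥ = 1+3·β ≈ 8.2426, π⊥ = 1+3·β' ≈ -0.2426 ∉ [0.4, 1.6) ⇒ out
candidate 4: (m,n)=(-1,-3) → π∥ = -1-3·β ≈ -8.2426, π⊥ = -1-3·β' ≈ 0.2426 ∉ [0.4, 1.6) ⇒ out
candidate 5: (m,n)=(-2,-1) → π∥ = -2-1·β ≈ -4.4142, π⊥ = -2-1·β' ≈ -1.5858 ∉ [0.4, 1.6) ⇒ out
candidate 6: (m,n)=(2,2) → π∥ = 2+2·β ≈ 6.8284, π⊥ = 2+2·β' ≈ 1.1716 ∈ [0.4, 1.6) ⇒ IN Λ

6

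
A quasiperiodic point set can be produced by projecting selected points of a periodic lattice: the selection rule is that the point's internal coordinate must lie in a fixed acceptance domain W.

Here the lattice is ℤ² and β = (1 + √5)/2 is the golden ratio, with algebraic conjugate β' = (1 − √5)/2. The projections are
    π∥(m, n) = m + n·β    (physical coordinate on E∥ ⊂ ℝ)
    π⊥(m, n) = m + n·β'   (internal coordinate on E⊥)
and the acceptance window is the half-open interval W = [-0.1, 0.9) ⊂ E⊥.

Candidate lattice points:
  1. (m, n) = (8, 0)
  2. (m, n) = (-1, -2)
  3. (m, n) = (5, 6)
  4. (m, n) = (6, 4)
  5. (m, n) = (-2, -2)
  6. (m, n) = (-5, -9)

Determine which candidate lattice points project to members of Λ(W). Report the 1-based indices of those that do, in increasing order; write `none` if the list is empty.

Compute β' = (1−√5)/2 = -0.61803, so π⊥(m,n) = m -0.61803·n.
[1] lift (8,0): star map gives 8.00000; window check -0.1 ≤ 8.00000 < 0.9 is false → out
[2] lift (-1,-2): star map gives 0.23607; window check -0.1 ≤ 0.23607 < 0.9 is true → IN Λ
[3] lift (5,6): star map gives 1.29180; window check -0.1 ≤ 1.29180 < 0.9 is false → out
[4] lift (6,4): star map gives 3.52786; window check -0.1 ≤ 3.52786 < 0.9 is false → out
[5] lift (-2,-2): star map gives -0.76393; window check -0.1 ≤ -0.76393 < 0.9 is false → out
[6] lift (-5,-9): star map gives 0.56231; window check -0.1 ≤ 0.56231 < 0.9 is true → IN Λ

2, 6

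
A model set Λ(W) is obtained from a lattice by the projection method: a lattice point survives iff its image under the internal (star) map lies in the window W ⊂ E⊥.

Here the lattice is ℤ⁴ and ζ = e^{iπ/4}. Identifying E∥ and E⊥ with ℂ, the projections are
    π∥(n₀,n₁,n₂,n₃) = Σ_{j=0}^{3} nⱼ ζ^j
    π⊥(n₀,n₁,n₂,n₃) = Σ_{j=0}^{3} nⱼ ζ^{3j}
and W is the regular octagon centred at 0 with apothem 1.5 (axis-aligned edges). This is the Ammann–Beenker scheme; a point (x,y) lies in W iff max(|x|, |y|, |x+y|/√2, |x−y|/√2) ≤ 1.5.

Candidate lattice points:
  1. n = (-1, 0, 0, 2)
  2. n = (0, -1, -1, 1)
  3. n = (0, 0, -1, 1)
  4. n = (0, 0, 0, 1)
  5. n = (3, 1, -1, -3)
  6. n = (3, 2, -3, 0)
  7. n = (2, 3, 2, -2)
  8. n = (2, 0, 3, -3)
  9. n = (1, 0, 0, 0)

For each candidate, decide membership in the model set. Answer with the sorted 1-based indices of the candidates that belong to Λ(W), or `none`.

1, 4, 5, 9

With ζ = e^{iπ/4} the internal vectors are ζ^0,ζ^3,ζ^6,ζ^9.
#1 (-1, 0, 0, 2): internal (0.41421, 1.41421); octagon support 1.41421 vs apothem 1.5 → ∈ W
#2 (0, -1, -1, 1): internal (1.41421, 1.00000); octagon support 1.70711 vs apothem 1.5 → ∉ W
#3 (0, 0, -1, 1): internal (0.70711, 1.70711); octagon support 1.70711 vs apothem 1.5 → ∉ W
#4 (0, 0, 0, 1): internal (0.70711, 0.70711); octagon support 1.00000 vs apothem 1.5 → ∈ W
#5 (3, 1, -1, -3): internal (0.17157, -0.41421); octagon support 0.41421 vs apothem 1.5 → ∈ W
#6 (3, 2, -3, 0): internal (1.58579, 4.41421); octagon support 4.41421 vs apothem 1.5 → ∉ W
#7 (2, 3, 2, -2): internal (-1.53553, -1.29289); octagon support 2.00000 vs apothem 1.5 → ∉ W
#8 (2, 0, 3, -3): internal (-0.12132, -5.12132); octagon support 5.12132 vs apothem 1.5 → ∉ W
#9 (1, 0, 0, 0): internal (1.00000, 0.00000); octagon support 1.00000 vs apothem 1.5 → ∈ W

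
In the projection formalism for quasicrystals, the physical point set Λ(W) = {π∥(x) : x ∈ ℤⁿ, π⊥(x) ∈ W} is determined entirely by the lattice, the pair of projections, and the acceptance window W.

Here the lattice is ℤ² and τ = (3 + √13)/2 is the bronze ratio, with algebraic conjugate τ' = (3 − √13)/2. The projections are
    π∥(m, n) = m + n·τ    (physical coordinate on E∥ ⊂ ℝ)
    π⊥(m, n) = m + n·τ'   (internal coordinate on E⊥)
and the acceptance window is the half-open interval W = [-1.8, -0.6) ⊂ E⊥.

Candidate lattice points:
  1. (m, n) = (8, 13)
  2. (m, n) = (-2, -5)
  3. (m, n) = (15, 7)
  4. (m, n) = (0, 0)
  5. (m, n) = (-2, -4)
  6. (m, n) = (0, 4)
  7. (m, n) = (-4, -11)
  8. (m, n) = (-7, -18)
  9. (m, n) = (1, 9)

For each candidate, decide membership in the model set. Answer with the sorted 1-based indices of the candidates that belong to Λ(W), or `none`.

5, 6, 7, 8, 9

τ' = (3−√13)/2 ≈ -0.3028.
candidate 1: (m,n)=(8,13) → π∥ = 8+13·τ ≈ 50.9361, π⊥ = 8+13·τ' ≈ 4.0639 ∉ [-1.8, -0.6) ⇒ out
candidate 2: (m,n)=(-2,-5) → π∥ = -2-5·τ ≈ -18.5139, π⊥ = -2-5·τ' ≈ -0.4861 ∉ [-1.8, -0.6) ⇒ out
candidate 3: (m,n)=(15,7) → π∥ = 15+7·τ ≈ 38.1194, π⊥ = 15+7·τ' ≈ 12.8806 ∉ [-1.8, -0.6) ⇒ out
candidate 4: (m,n)=(0,0) → π∥ = 0+0·τ ≈ 0.0000, π⊥ = 0+0·τ' ≈ 0.0000 ∉ [-1.8, -0.6) ⇒ out
candidate 5: (m,n)=(-2,-4) → π∥ = -2-4·τ ≈ -15.2111, π⊥ = -2-4·τ' ≈ -0.7889 ∈ [-1.8, -0.6) ⇒ IN Λ
candidate 6: (m,n)=(0,4) → π∥ = 0+4·τ ≈ 13.2111, π⊥ = 0+4·τ' ≈ -1.2111 ∈ [-1.8, -0.6) ⇒ IN Λ
candidate 7: (m,n)=(-4,-11) → π∥ = -4-11·τ ≈ -40.3305, π⊥ = -4-11·τ' ≈ -0.6695 ∈ [-1.8, -0.6) ⇒ IN Λ
candidate 8: (m,n)=(-7,-18) → π∥ = -7-18·τ ≈ -66.4500, π⊥ = -7-18·τ' ≈ -1.5500 ∈ [-1.8, -0.6) ⇒ IN Λ
candidate 9: (m,n)=(1,9) → π∥ = 1+9·τ ≈ 30.7250, π⊥ = 1+9·τ' ≈ -1.7250 ∈ [-1.8, -0.6) ⇒ IN Λ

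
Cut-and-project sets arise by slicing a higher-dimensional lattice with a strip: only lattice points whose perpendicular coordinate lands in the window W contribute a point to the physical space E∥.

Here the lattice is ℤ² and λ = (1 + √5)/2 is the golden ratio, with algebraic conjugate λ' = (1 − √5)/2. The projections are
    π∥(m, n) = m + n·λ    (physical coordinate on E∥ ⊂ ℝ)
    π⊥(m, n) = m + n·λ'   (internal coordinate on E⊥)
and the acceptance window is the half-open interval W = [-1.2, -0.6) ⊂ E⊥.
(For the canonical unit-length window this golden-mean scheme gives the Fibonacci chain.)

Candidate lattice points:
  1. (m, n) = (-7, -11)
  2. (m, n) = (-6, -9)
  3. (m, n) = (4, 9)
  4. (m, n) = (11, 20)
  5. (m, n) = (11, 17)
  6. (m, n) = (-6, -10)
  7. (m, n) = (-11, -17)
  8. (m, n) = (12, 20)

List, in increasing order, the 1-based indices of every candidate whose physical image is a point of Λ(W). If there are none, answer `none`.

Compute λ' = (1−√5)/2 = -0.61803, so π⊥(m,n) = m -0.61803·n.
#1 (-7,-11): internal coord -7 + (-11)·λ' = -0.20163; -0.20163 ∉ [-1.2, -0.6) → out
#2 (-6,-9): internal coord -6 + (-9)·λ' = -0.43769; -0.43769 ∉ [-1.2, -0.6) → out
#3 (4,9): internal coord 4 + (9)·λ' = -1.56231; -1.56231 ∉ [-1.2, -0.6) → out
#4 (11,20): internal coord 11 + (20)·λ' = -1.36068; -1.36068 ∉ [-1.2, -0.6) → out
#5 (11,17): internal coord 11 + (17)·λ' = +0.49342; +0.49342 ∉ [-1.2, -0.6) → out
#6 (-6,-10): internal coord -6 + (-10)·λ' = +0.18034; +0.18034 ∉ [-1.2, -0.6) → out
#7 (-11,-17): internal coord -11 + (-17)·λ' = -0.49342; -0.49342 ∉ [-1.2, -0.6) → out
#8 (12,20): internal coord 12 + (20)·λ' = -0.36068; -0.36068 ∉ [-1.2, -0.6) → out

none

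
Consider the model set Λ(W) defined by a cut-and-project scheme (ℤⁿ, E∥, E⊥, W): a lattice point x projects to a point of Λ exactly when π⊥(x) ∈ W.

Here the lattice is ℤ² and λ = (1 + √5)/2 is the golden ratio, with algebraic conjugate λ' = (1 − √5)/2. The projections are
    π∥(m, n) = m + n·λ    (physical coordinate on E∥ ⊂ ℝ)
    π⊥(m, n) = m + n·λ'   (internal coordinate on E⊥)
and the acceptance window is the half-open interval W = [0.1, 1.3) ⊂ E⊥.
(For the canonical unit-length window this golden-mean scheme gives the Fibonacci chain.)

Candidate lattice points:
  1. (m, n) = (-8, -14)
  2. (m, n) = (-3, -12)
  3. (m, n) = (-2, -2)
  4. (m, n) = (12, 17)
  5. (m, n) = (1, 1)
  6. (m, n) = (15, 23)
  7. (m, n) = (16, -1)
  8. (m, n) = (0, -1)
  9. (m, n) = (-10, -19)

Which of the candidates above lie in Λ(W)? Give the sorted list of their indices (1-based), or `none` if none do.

Numerically λ ≈ 1.618034 and λ' = −1/λ ≈ -0.618034.
#1 (-8,-14): internal coord -8 + (-14)·λ' = +0.652476; +0.652476 ∈ [0.1, 1.3) → IN Λ
#2 (-3,-12): internal coord -3 + (-12)·λ' = +4.416408; +4.416408 ∉ [0.1, 1.3) → out
#3 (-2,-2): internal coord -2 + (-2)·λ' = -0.763932; -0.763932 ∉ [0.1, 1.3) → out
#4 (12,17): internal coord 12 + (17)·λ' = +1.493422; +1.493422 ∉ [0.1, 1.3) → out
#5 (1,1): internal coord 1 + (1)·λ' = +0.381966; +0.381966 ∈ [0.1, 1.3) → IN Λ
#6 (15,23): internal coord 15 + (23)·λ' = +0.785218; +0.785218 ∈ [0.1, 1.3) → IN Λ
#7 (16,-1): internal coord 16 + (-1)·λ' = +16.618034; +16.618034 ∉ [0.1, 1.3) → out
#8 (0,-1): internal coord 0 + (-1)·λ' = +0.618034; +0.618034 ∈ [0.1, 1.3) → IN Λ
#9 (-10,-19): internal coord -10 + (-19)·λ' = +1.742646; +1.742646 ∉ [0.1, 1.3) → out

1, 5, 6, 8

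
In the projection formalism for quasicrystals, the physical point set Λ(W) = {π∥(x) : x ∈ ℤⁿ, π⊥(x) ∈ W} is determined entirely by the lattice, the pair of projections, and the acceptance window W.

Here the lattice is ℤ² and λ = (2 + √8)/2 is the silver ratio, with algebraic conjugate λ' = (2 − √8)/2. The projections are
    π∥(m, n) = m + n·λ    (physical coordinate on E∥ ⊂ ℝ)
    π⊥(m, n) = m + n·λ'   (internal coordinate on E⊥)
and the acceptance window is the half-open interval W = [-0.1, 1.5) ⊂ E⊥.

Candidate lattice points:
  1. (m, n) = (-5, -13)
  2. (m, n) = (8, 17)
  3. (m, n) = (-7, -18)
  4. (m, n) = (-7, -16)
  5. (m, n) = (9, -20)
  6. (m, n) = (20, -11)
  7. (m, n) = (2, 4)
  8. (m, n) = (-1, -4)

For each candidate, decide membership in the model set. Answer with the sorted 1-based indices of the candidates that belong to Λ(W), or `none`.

1, 2, 3, 7, 8

Compute λ' = (2−√8)/2 = -0.414214, so π⊥(m,n) = m -0.414214·n.
candidate 1: (m,n)=(-5,-13) → π∥ = -5-13·λ ≈ -36.384776, π⊥ = -5-13·λ' ≈ 0.384776 ∈ [-0.1, 1.5) ⇒ IN Λ
candidate 2: (m,n)=(8,17) → π∥ = 8+17·λ ≈ 49.041631, π⊥ = 8+17·λ' ≈ 0.958369 ∈ [-0.1, 1.5) ⇒ IN Λ
candidate 3: (m,n)=(-7,-18) → π∥ = -7-18·λ ≈ -50.455844, π⊥ = -7-18·λ' ≈ 0.455844 ∈ [-0.1, 1.5) ⇒ IN Λ
candidate 4: (m,n)=(-7,-16) → π∥ = -7-16·λ ≈ -45.627417, π⊥ = -7-16·λ' ≈ -0.372583 ∉ [-0.1, 1.5) ⇒ out
candidate 5: (m,n)=(9,-20) → π∥ = 9-20·λ ≈ -39.284271, π⊥ = 9-20·λ' ≈ 17.284271 ∉ [-0.1, 1.5) ⇒ out
candidate 6: (m,n)=(20,-11) → π∥ = 20-11·λ ≈ -6.556349, π⊥ = 20-11·λ' ≈ 24.556349 ∉ [-0.1, 1.5) ⇒ out
candidate 7: (m,n)=(2,4) → π∥ = 2+4·λ ≈ 11.656854, π⊥ = 2+4·λ' ≈ 0.343146 ∈ [-0.1, 1.5) ⇒ IN Λ
candidate 8: (m,n)=(-1,-4) → π∥ = -1-4·λ ≈ -10.656854, π⊥ = -1-4·λ' ≈ 0.656854 ∈ [-0.1, 1.5) ⇒ IN Λ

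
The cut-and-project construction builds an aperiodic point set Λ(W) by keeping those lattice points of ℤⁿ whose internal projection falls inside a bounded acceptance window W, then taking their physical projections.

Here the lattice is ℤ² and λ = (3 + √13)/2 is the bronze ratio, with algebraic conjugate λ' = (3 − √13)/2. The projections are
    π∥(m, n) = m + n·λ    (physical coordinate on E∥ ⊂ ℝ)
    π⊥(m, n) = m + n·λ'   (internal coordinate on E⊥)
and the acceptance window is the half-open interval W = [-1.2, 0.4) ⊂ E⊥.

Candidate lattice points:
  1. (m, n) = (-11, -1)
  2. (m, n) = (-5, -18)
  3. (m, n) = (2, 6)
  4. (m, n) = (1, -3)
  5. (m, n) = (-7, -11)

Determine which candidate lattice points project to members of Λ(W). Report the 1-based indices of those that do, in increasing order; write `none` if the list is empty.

Compute λ' = (3−√13)/2 = -0.302776, so π⊥(m,n) = m -0.302776·n.
#1 (-11,-1): internal coord -11 + (-1)·λ' = -10.697224; -10.697224 ∉ [-1.2, 0.4) → out
#2 (-5,-18): internal coord -5 + (-18)·λ' = +0.449961; +0.449961 ∉ [-1.2, 0.4) → out
#3 (2,6): internal coord 2 + (6)·λ' = +0.183346; +0.183346 ∈ [-1.2, 0.4) → IN Λ
#4 (1,-3): internal coord 1 + (-3)·λ' = +1.908327; +1.908327 ∉ [-1.2, 0.4) → out
#5 (-7,-11): internal coord -7 + (-11)·λ' = -3.669468; -3.669468 ∉ [-1.2, 0.4) → out

3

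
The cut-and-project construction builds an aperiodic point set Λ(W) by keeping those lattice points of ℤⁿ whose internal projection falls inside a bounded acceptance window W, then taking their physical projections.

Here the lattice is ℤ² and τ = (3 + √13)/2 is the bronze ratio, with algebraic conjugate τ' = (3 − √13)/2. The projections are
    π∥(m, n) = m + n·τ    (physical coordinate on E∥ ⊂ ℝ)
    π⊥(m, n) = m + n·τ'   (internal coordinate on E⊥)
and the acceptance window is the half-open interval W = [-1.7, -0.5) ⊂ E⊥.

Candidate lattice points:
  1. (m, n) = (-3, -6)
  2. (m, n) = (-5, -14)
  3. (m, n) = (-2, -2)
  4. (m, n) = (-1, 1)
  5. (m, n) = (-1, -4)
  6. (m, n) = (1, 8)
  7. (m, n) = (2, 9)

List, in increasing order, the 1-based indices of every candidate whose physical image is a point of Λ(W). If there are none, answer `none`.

Compute τ' = (3−√13)/2 = -0.3028, so π⊥(m,n) = m -0.3028·n.
#1 (-3,-6): internal coord -3 + (-6)·τ' = -1.1833; -1.1833 ∈ [-1.7, -0.5) → IN Λ
#2 (-5,-14): internal coord -5 + (-14)·τ' = -0.7611; -0.7611 ∈ [-1.7, -0.5) → IN Λ
#3 (-2,-2): internal coord -2 + (-2)·τ' = -1.3944; -1.3944 ∈ [-1.7, -0.5) → IN Λ
#4 (-1,1): internal coord -1 + (1)·τ' = -1.3028; -1.3028 ∈ [-1.7, -0.5) → IN Λ
#5 (-1,-4): internal coord -1 + (-4)·τ' = +0.2111; +0.2111 ∉ [-1.7, -0.5) → out
#6 (1,8): internal coord 1 + (8)·τ' = -1.4222; -1.4222 ∈ [-1.7, -0.5) → IN Λ
#7 (2,9): internal coord 2 + (9)·τ' = -0.7250; -0.7250 ∈ [-1.7, -0.5) → IN Λ

1, 2, 3, 4, 6, 7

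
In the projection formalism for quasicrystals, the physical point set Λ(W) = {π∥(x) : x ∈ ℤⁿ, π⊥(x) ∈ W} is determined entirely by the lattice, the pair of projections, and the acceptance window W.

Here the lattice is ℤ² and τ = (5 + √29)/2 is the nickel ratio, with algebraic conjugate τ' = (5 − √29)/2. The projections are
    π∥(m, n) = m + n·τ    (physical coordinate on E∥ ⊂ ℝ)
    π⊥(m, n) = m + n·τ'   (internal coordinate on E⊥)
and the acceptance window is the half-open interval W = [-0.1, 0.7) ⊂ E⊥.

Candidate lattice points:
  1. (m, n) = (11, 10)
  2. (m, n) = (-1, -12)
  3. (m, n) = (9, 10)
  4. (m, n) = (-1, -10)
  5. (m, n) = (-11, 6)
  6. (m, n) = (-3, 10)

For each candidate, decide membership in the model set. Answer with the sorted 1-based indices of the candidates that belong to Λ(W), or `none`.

none

Compute τ' = (5−√29)/2 = -0.19258, so π⊥(m,n) = m -0.19258·n.
candidate 1: (m,n)=(11,10) → π∥ = 11+10·τ ≈ 62.92582, π⊥ = 11+10·τ' ≈ 9.07418 ∉ [-0.1, 0.7) ⇒ out
candidate 2: (m,n)=(-1,-12) → π∥ = -1-12·τ ≈ -63.31099, π⊥ = -1-12·τ' ≈ 1.31099 ∉ [-0.1, 0.7) ⇒ out
candidate 3: (m,n)=(9,10) → π∥ = 9+10·τ ≈ 60.92582, π⊥ = 9+10·τ' ≈ 7.07418 ∉ [-0.1, 0.7) ⇒ out
candidate 4: (m,n)=(-1,-10) → π∥ = -1-10·τ ≈ -52.92582, π⊥ = -1-10·τ' ≈ 0.92582 ∉ [-0.1, 0.7) ⇒ out
candidate 5: (m,n)=(-11,6) → π∥ = -11+6·τ ≈ 20.15549, π⊥ = -11+6·τ' ≈ -12.15549 ∉ [-0.1, 0.7) ⇒ out
candidate 6: (m,n)=(-3,10) → π∥ = -3+10·τ ≈ 48.92582, π⊥ = -3+10·τ' ≈ -4.92582 ∉ [-0.1, 0.7) ⇒ out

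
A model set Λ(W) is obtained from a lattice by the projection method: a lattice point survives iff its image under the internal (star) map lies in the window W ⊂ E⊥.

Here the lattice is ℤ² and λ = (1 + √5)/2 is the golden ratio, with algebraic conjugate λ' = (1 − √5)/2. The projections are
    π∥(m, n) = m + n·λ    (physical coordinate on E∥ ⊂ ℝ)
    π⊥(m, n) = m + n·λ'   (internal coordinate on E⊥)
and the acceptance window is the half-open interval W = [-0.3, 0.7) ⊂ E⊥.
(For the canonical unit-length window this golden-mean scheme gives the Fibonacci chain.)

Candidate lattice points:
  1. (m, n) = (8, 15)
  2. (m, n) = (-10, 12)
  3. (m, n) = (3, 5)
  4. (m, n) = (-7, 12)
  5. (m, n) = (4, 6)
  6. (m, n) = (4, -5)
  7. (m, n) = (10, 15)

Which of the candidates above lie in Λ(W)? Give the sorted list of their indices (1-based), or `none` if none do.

Numerically λ ≈ 1.61803 and λ' = −1/λ ≈ -0.61803.
candidate 1: (m,n)=(8,15) → π∥ = 8+15·λ ≈ 32.27051, π⊥ = 8+15·λ' ≈ -1.27051 ∉ [-0.3, 0.7) ⇒ out
candidate 2: (m,n)=(-10,12) → π∥ = -10+12·λ ≈ 9.41641, π⊥ = -10+12·λ' ≈ -17.41641 ∉ [-0.3, 0.7) ⇒ out
candidate 3: (m,n)=(3,5) → π∥ = 3+5·λ ≈ 11.09017, π⊥ = 3+5·λ' ≈ -0.09017 ∈ [-0.3, 0.7) ⇒ IN Λ
candidate 4: (m,n)=(-7,12) → π∥ = -7+12·λ ≈ 12.41641, π⊥ = -7+12·λ' ≈ -14.41641 ∉ [-0.3, 0.7) ⇒ out
candidate 5: (m,n)=(4,6) → π∥ = 4+6·λ ≈ 13.70820, π⊥ = 4+6·λ' ≈ 0.29180 ∈ [-0.3, 0.7) ⇒ IN Λ
candidate 6: (m,n)=(4,-5) → π∥ = 4-5·λ ≈ -4.09017, π⊥ = 4-5·λ' ≈ 7.09017 ∉ [-0.3, 0.7) ⇒ out
candidate 7: (m,n)=(10,15) → π∥ = 10+15·λ ≈ 34.27051, π⊥ = 10+15·λ' ≈ 0.72949 ∉ [-0.3, 0.7) ⇒ out

3, 5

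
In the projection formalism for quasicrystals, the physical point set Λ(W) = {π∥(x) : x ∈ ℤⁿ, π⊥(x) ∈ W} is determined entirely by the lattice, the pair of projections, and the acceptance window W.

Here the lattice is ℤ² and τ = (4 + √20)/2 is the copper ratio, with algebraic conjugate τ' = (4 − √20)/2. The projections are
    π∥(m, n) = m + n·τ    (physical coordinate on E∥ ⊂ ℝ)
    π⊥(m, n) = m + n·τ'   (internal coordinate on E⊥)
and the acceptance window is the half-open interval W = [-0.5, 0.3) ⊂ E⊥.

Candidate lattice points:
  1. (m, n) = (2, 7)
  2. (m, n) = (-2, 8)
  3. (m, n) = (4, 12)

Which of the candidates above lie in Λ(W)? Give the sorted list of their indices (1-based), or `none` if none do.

none

τ' = (4−√20)/2 ≈ -0.2361.
[1] lift (2,7): star map gives 0.3475; window check -0.5 ≤ 0.3475 < 0.3 is false → out
[2] lift (-2,8): star map gives -3.8885; window check -0.5 ≤ -3.8885 < 0.3 is false → out
[3] lift (4,12): star map gives 1.1672; window check -0.5 ≤ 1.1672 < 0.3 is false → out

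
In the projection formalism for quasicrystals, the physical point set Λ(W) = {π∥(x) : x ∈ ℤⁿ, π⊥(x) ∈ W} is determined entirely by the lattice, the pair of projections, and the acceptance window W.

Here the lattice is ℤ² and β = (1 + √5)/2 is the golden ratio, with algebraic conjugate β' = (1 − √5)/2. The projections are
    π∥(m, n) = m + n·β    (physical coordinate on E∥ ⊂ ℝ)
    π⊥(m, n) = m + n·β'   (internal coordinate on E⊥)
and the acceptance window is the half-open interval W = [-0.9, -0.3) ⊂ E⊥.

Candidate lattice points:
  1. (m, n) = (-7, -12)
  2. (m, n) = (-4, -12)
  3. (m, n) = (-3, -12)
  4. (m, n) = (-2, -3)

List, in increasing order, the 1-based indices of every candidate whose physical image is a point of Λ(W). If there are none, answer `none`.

Numerically β ≈ 1.61803 and β' = −1/β ≈ -0.61803.
#1 (-7,-12): internal coord -7 + (-12)·β' = +0.41641; +0.41641 ∉ [-0.9, -0.3) → out
#2 (-4,-12): internal coord -4 + (-12)·β' = +3.41641; +3.41641 ∉ [-0.9, -0.3) → out
#3 (-3,-12): internal coord -3 + (-12)·β' = +4.41641; +4.41641 ∉ [-0.9, -0.3) → out
#4 (-2,-3): internal coord -2 + (-3)·β' = -0.14590; -0.14590 ∉ [-0.9, -0.3) → out

none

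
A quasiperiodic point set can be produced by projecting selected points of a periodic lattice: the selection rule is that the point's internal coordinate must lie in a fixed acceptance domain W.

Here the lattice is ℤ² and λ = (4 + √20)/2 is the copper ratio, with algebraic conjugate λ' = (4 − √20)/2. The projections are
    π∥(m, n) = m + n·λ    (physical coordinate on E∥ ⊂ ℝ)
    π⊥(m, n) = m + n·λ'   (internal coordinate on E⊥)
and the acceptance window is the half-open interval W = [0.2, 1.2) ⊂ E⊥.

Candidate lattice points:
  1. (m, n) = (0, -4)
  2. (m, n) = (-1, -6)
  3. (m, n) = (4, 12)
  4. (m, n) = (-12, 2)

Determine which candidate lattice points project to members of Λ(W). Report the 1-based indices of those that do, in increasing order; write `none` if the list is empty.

1, 2, 3

λ' = (4−√20)/2 ≈ -0.23607.
#1 (0,-4): internal coord 0 + (-4)·λ' = +0.94427; +0.94427 ∈ [0.2, 1.2) → IN Λ
#2 (-1,-6): internal coord -1 + (-6)·λ' = +0.41641; +0.41641 ∈ [0.2, 1.2) → IN Λ
#3 (4,12): internal coord 4 + (12)·λ' = +1.16718; +1.16718 ∈ [0.2, 1.2) → IN Λ
#4 (-12,2): internal coord -12 + (2)·λ' = -12.47214; -12.47214 ∉ [0.2, 1.2) → out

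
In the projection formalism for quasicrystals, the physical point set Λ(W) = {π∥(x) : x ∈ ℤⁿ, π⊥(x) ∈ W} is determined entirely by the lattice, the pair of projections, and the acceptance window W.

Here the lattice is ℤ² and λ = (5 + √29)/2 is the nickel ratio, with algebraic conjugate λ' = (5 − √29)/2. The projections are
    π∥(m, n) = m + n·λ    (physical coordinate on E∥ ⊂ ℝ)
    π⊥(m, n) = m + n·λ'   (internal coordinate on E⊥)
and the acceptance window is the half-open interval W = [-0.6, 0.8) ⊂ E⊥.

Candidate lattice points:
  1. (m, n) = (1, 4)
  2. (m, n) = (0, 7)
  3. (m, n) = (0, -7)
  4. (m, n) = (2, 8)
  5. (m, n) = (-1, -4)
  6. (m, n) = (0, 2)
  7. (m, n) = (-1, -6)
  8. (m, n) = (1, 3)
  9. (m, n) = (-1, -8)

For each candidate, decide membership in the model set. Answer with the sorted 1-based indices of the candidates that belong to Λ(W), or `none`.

Numerically λ ≈ 5.1926 and λ' = −1/λ ≈ -0.1926.
#1 (1,4): internal coord 1 + (4)·λ' = +0.2297; +0.2297 ∈ [-0.6, 0.8) → IN Λ
#2 (0,7): internal coord 0 + (7)·λ' = -1.3481; -1.3481 ∉ [-0.6, 0.8) → out
#3 (0,-7): internal coord 0 + (-7)·λ' = +1.3481; +1.3481 ∉ [-0.6, 0.8) → out
#4 (2,8): internal coord 2 + (8)·λ' = +0.4593; +0.4593 ∈ [-0.6, 0.8) → IN Λ
#5 (-1,-4): internal coord -1 + (-4)·λ' = -0.2297; -0.2297 ∈ [-0.6, 0.8) → IN Λ
#6 (0,2): internal coord 0 + (2)·λ' = -0.3852; -0.3852 ∈ [-0.6, 0.8) → IN Λ
#7 (-1,-6): internal coord -1 + (-6)·λ' = +0.1555; +0.1555 ∈ [-0.6, 0.8) → IN Λ
#8 (1,3): internal coord 1 + (3)·λ' = +0.4223; +0.4223 ∈ [-0.6, 0.8) → IN Λ
#9 (-1,-8): internal coord -1 + (-8)·λ' = +0.5407; +0.5407 ∈ [-0.6, 0.8) → IN Λ

1, 4, 5, 6, 7, 8, 9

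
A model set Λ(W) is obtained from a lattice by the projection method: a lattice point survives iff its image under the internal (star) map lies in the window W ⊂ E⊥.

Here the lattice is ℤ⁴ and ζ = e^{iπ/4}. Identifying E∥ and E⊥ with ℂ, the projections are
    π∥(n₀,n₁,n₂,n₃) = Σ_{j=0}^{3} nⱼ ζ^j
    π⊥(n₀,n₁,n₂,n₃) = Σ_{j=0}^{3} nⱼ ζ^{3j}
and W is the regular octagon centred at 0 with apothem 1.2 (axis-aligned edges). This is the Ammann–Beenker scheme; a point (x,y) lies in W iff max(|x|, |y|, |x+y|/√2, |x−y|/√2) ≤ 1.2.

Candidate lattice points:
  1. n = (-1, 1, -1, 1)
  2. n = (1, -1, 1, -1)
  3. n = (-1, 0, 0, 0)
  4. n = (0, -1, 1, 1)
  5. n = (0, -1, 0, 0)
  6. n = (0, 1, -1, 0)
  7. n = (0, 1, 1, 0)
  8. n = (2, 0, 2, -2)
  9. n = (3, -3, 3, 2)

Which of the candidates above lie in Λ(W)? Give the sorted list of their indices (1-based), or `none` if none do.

With ζ = e^{iπ/4} the internal vectors are ζ^0,ζ^3,ζ^6,ζ^9.
candidate 1: n = (-1, 1, -1, 1) → π⊥ ≈ (-1.00000, +2.41421); max(|x|,|y|,|x±y|/√2) = 2.41421 > 1.2 ⇒ ∉ W
candidate 2: n = (1, -1, 1, -1) → π⊥ ≈ (+1.00000, -2.41421); max(|x|,|y|,|x±y|/√2) = 2.41421 > 1.2 ⇒ ∉ W
candidate 3: n = (-1, 0, 0, 0) → π⊥ ≈ (-1.00000, +0.00000); max(|x|,|y|,|x±y|/√2) = 1.00000 ≤ 1.2 ⇒ ∈ W
candidate 4: n = (0, -1, 1, 1) → π⊥ ≈ (+1.41421, -1.00000); max(|x|,|y|,|x±y|/√2) = 1.70711 > 1.2 ⇒ ∉ W
candidate 5: n = (0, -1, 0, 0) → π⊥ ≈ (+0.70711, -0.70711); max(|x|,|y|,|x±y|/√2) = 1.00000 ≤ 1.2 ⇒ ∈ W
candidate 6: n = (0, 1, -1, 0) → π⊥ ≈ (-0.70711, +1.70711); max(|x|,|y|,|x±y|/√2) = 1.70711 > 1.2 ⇒ ∉ W
candidate 7: n = (0, 1, 1, 0) → π⊥ ≈ (-0.70711, -0.29289); max(|x|,|y|,|x±y|/√2) = 0.70711 ≤ 1.2 ⇒ ∈ W
candidate 8: n = (2, 0, 2, -2) → π⊥ ≈ (+0.58579, -3.41421); max(|x|,|y|,|x±y|/√2) = 3.41421 > 1.2 ⇒ ∉ W
candidate 9: n = (3, -3, 3, 2) → π⊥ ≈ (+6.53553, -3.70711); max(|x|,|y|,|x±y|/√2) = 7.24264 > 1.2 ⇒ ∉ W

3, 5, 7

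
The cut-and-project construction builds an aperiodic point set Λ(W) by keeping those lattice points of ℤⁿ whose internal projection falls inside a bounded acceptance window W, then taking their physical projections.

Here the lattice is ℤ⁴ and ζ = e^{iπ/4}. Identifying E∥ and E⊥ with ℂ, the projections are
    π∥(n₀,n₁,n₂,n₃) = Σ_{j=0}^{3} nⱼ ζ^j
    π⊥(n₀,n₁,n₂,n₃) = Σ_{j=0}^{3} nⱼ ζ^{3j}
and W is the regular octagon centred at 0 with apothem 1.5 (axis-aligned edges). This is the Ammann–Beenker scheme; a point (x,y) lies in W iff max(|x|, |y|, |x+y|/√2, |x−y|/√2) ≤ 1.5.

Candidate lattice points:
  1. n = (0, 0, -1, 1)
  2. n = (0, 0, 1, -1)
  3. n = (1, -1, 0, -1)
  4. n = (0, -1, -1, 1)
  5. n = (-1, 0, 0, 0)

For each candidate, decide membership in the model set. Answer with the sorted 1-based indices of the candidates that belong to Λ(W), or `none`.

5

π⊥(n) = n₀ + n₁ζ³ + n₂ζ⁶ + n₃ζ⁹ where ζ = e^{iπ/4}.
candidate 1: n = (0, 0, -1, 1) → π⊥ ≈ (+0.707107, +1.707107); max(|x|,|y|,|x±y|/√2) = 1.707107 > 1.5 ⇒ ∉ W
candidate 2: n = (0, 0, 1, -1) → π⊥ ≈ (-0.707107, -1.707107); max(|x|,|y|,|x±y|/√2) = 1.707107 > 1.5 ⇒ ∉ W
candidate 3: n = (1, -1, 0, -1) → π⊥ ≈ (+1.000000, -1.414214); max(|x|,|y|,|x±y|/√2) = 1.707107 > 1.5 ⇒ ∉ W
candidate 4: n = (0, -1, -1, 1) → π⊥ ≈ (+1.414214, +1.000000); max(|x|,|y|,|x±y|/√2) = 1.707107 > 1.5 ⇒ ∉ W
candidate 5: n = (-1, 0, 0, 0) → π⊥ ≈ (-1.000000, +0.000000); max(|x|,|y|,|x±y|/√2) = 1.000000 ≤ 1.5 ⇒ ∈ W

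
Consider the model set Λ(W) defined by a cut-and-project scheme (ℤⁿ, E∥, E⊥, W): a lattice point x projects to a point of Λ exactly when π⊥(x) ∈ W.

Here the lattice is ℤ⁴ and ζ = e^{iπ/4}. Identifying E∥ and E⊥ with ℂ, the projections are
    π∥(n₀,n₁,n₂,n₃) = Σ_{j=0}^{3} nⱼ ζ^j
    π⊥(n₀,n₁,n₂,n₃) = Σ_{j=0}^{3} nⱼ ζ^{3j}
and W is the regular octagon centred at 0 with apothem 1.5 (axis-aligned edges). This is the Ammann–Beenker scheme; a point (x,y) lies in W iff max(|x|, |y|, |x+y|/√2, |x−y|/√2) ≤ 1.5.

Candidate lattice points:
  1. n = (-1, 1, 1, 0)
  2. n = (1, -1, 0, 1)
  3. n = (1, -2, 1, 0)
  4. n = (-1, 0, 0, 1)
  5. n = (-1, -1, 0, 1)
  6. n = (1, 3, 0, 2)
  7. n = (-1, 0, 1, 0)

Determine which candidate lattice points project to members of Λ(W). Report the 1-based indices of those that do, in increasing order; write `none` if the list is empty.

4, 5, 7

π⊥(n) = n₀ + n₁ζ³ + n₂ζ⁶ + n₃ζ⁹ where ζ = e^{iπ/4}.
#1 (-1, 1, 1, 0): internal (-1.70711, -0.29289); octagon support 1.70711 vs apothem 1.5 → ∉ W
#2 (1, -1, 0, 1): internal (2.41421, 0.00000); octagon support 2.41421 vs apothem 1.5 → ∉ W
#3 (1, -2, 1, 0): internal (2.41421, -2.41421); octagon support 3.41421 vs apothem 1.5 → ∉ W
#4 (-1, 0, 0, 1): internal (-0.29289, 0.70711); octagon support 0.70711 vs apothem 1.5 → ∈ W
#5 (-1, -1, 0, 1): internal (0.41421, 0.00000); octagon support 0.41421 vs apothem 1.5 → ∈ W
#6 (1, 3, 0, 2): internal (0.29289, 3.53553); octagon support 3.53553 vs apothem 1.5 → ∉ W
#7 (-1, 0, 1, 0): internal (-1.00000, -1.00000); octagon support 1.41421 vs apothem 1.5 → ∈ W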